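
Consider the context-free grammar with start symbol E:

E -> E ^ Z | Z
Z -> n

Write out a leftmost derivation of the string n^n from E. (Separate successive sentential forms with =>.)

E => E^Z => Z^Z => n^Z => n^n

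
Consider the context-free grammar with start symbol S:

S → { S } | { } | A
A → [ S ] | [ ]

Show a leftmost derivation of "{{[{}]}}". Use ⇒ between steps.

S ⇒ {S} ⇒ {{S}} ⇒ {{A}} ⇒ {{[S]}} ⇒ {{[{}]}}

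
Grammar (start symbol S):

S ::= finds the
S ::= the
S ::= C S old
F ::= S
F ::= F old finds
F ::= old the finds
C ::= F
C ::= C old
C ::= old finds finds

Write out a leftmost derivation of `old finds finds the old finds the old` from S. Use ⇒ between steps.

S ⇒ C S old   [S ::= C S old]
C S old ⇒ F S old   [C ::= F]
F S old ⇒ S S old   [F ::= S]
S S old ⇒ C S old S old   [S ::= C S old]
C S old S old ⇒ old finds finds S old S old   [C ::= old finds finds]
old finds finds S old S old ⇒ old finds finds the old S old   [S ::= the]
old finds finds the old S old ⇒ old finds finds the old finds the old   [S ::= finds the]

S ⇒ C S old ⇒ F S old ⇒ S S old ⇒ C S old S old ⇒ old finds finds S old S old ⇒ old finds finds the old S old ⇒ old finds finds the old finds the old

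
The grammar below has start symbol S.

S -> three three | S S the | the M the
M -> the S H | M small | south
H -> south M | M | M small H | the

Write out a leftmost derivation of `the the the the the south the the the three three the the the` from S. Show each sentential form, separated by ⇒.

S ⇒ the M the ⇒ the the S H the ⇒ the the S S the H the ⇒ the the the M the S the H the ⇒ the the the the S H the S the H the ⇒ the the the the the M the H the S the H the ⇒ the the the the the south the H the S the H the ⇒ the the the the the south the the the S the H the ⇒ the the the the the south the the the three three the H the ⇒ the the the the the south the the the three three the the the

S ⇒ the M the   [S -> the M the]
the M the ⇒ the the S H the   [M -> the S H]
the the S H the ⇒ the the S S the H the   [S -> S S the]
the the S S the H the ⇒ the the the M the S the H the   [S -> the M the]
the the the M the S the H the ⇒ the the the the S H the S the H the   [M -> the S H]
the the the the S H the S the H the ⇒ the the the the the M the H the S the H the   [S -> the M the]
the the the the the M the H the S the H the ⇒ the the the the the south the H the S the H the   [M -> south]
the the the the the south the H the S the H the ⇒ the the the the the south the the the S the H the   [H -> the]
the the the the the south the the the S the H the ⇒ the the the the the south the the the three three the H the   [S -> three three]
the the the the the south the the the three three the H the ⇒ the the the the the south the the the three three the the the   [H -> the]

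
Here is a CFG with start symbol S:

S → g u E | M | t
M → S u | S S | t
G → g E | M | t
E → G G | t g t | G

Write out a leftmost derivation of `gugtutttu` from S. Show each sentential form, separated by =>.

S => M   [S → M]
M => Su   [M → S u]
Su => guEu   [S → g u E]
guEu => guGGu   [E → G G]
guGGu => gugEGu   [G → g E]
gugEGu => gugGGGu   [E → G G]
gugGGGu => gugMGGu   [G → M]
gugMGGu => gugSuGGu   [M → S u]
gugSuGGu => gugtuGGu   [S → t]
gugtuGGu => gugtuMGu   [G → M]
gugtuMGu => gugtuSSGu   [M → S S]
gugtuSSGu => gugtutSGu   [S → t]
gugtutSGu => gugtuttGu   [S → t]
gugtuttGu => gugtutttu   [G → t]

S => M => Su => guEu => guGGu => gugEGu => gugGGGu => gugMGGu => gugSuGGu => gugtuGGu => gugtuMGu => gugtuSSGu => gugtutSGu => gugtuttGu => gugtutttu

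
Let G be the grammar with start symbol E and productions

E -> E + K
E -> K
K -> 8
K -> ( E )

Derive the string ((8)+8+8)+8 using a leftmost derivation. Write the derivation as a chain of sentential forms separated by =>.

E=>E+K=>K+K=>(E)+K=>(E+K)+K=>(E+K+K)+K=>(K+K+K)+K=>((E)+K+K)+K=>((K)+K+K)+K=>((8)+K+K)+K=>((8)+8+K)+K=>((8)+8+8)+K=>((8)+8+8)+8

E => E+K   [E -> E + K]
E+K => K+K   [E -> K]
K+K => (E)+K   [K -> ( E )]
(E)+K => (E+K)+K   [E -> E + K]
(E+K)+K => (E+K+K)+K   [E -> E + K]
(E+K+K)+K => (K+K+K)+K   [E -> K]
(K+K+K)+K => ((E)+K+K)+K   [K -> ( E )]
((E)+K+K)+K => ((K)+K+K)+K   [E -> K]
((K)+K+K)+K => ((8)+K+K)+K   [K -> 8]
((8)+K+K)+K => ((8)+8+K)+K   [K -> 8]
((8)+8+K)+K => ((8)+8+8)+K   [K -> 8]
((8)+8+8)+K => ((8)+8+8)+8   [K -> 8]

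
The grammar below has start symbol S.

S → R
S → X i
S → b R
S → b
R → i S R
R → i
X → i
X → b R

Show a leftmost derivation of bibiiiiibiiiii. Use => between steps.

S=>bR=>biSR=>bibRR=>bibiR=>bibiiSR=>bibiiXiR=>bibiiiiR=>bibiiiiiSR=>bibiiiiibRR=>bibiiiiibiR=>bibiiiiibiiSR=>bibiiiiibiiXiR=>bibiiiiibiiiiR=>bibiiiiibiiiii

S => bR   [S → b R]
bR => biSR   [R → i S R]
biSR => bibRR   [S → b R]
bibRR => bibiR   [R → i]
bibiR => bibiiSR   [R → i S R]
bibiiSR => bibiiXiR   [S → X i]
bibiiXiR => bibiiiiR   [X → i]
bibiiiiR => bibiiiiiSR   [R → i S R]
bibiiiiiSR => bibiiiiibRR   [S → b R]
bibiiiiibRR => bibiiiiibiR   [R → i]
bibiiiiibiR => bibiiiiibiiSR   [R → i S R]
bibiiiiibiiSR => bibiiiiibiiXiR   [S → X i]
bibiiiiibiiXiR => bibiiiiibiiiiR   [X → i]
bibiiiiibiiiiR => bibiiiiibiiiii   [R → i]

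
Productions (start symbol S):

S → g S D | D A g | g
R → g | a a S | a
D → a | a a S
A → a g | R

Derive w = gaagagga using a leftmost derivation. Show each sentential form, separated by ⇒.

S⇒gSD⇒gDAgD⇒gaaSAgD⇒gaagAgD⇒gaagaggD⇒gaagagga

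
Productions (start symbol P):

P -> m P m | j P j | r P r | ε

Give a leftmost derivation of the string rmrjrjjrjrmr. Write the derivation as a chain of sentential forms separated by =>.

P => rPr => rmPmr => rmrPrmr => rmrjPjrmr => rmrjrPrjrmr => rmrjrjPjrjrmr => rmrjrjjrjrmr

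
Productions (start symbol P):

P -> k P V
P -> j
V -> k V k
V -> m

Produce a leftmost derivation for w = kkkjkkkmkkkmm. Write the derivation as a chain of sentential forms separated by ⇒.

P ⇒ kPV   [P -> k P V]
kPV ⇒ kkPVV   [P -> k P V]
kkPVV ⇒ kkkPVVV   [P -> k P V]
kkkPVVV ⇒ kkkjVVV   [P -> j]
kkkjVVV ⇒ kkkjkVkVV   [V -> k V k]
kkkjkVkVV ⇒ kkkjkkVkkVV   [V -> k V k]
kkkjkkVkkVV ⇒ kkkjkkkVkkkVV   [V -> k V k]
kkkjkkkVkkkVV ⇒ kkkjkkkmkkkVV   [V -> m]
kkkjkkkmkkkVV ⇒ kkkjkkkmkkkmV   [V -> m]
kkkjkkkmkkkmV ⇒ kkkjkkkmkkkmm   [V -> m]

P ⇒ kPV ⇒ kkPVV ⇒ kkkPVVV ⇒ kkkjVVV ⇒ kkkjkVkVV ⇒ kkkjkkVkkVV ⇒ kkkjkkkVkkkVV ⇒ kkkjkkkmkkkVV ⇒ kkkjkkkmkkkmV ⇒ kkkjkkkmkkkmm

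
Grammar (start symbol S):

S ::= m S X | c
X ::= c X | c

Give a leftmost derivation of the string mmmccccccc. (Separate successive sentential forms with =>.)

S => mSX   [S ::= m S X]
mSX => mmSXX   [S ::= m S X]
mmSXX => mmmSXXX   [S ::= m S X]
mmmSXXX => mmmcXXX   [S ::= c]
mmmcXXX => mmmccXXX   [X ::= c X]
mmmccXXX => mmmcccXXX   [X ::= c X]
mmmcccXXX => mmmccccXXX   [X ::= c X]
mmmccccXXX => mmmcccccXX   [X ::= c]
mmmcccccXX => mmmccccccX   [X ::= c]
mmmccccccX => mmmccccccc   [X ::= c]

S=>mSX=>mmSXX=>mmmSXXX=>mmmcXXX=>mmmccXXX=>mmmcccXXX=>mmmccccXXX=>mmmcccccXX=>mmmccccccX=>mmmccccccc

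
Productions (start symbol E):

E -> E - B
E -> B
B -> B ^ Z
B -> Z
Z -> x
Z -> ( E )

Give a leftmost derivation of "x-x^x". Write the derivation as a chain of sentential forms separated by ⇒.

E ⇒ E-B ⇒ B-B ⇒ Z-B ⇒ x-B ⇒ x-B^Z ⇒ x-Z^Z ⇒ x-x^Z ⇒ x-x^x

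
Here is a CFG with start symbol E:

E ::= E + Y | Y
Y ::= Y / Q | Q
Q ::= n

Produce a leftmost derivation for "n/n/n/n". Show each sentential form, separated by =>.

E=>Y=>Y/Q=>Y/Q/Q=>Y/Q/Q/Q=>Q/Q/Q/Q=>n/Q/Q/Q=>n/n/Q/Q=>n/n/n/Q=>n/n/n/n

E => Y   [E ::= Y]
Y => Y/Q   [Y ::= Y / Q]
Y/Q => Y/Q/Q   [Y ::= Y / Q]
Y/Q/Q => Y/Q/Q/Q   [Y ::= Y / Q]
Y/Q/Q/Q => Q/Q/Q/Q   [Y ::= Q]
Q/Q/Q/Q => n/Q/Q/Q   [Q ::= n]
n/Q/Q/Q => n/n/Q/Q   [Q ::= n]
n/n/Q/Q => n/n/n/Q   [Q ::= n]
n/n/n/Q => n/n/n/n   [Q ::= n]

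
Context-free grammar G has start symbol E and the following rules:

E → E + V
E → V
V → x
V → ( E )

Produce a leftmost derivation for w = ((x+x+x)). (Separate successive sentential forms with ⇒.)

E ⇒ V   [E → V]
V ⇒ (E)   [V → ( E )]
(E) ⇒ (V)   [E → V]
(V) ⇒ ((E))   [V → ( E )]
((E)) ⇒ ((E+V))   [E → E + V]
((E+V)) ⇒ ((E+V+V))   [E → E + V]
((E+V+V)) ⇒ ((V+V+V))   [E → V]
((V+V+V)) ⇒ ((x+V+V))   [V → x]
((x+V+V)) ⇒ ((x+x+V))   [V → x]
((x+x+V)) ⇒ ((x+x+x))   [V → x]

E⇒V⇒(E)⇒(V)⇒((E))⇒((E+V))⇒((E+V+V))⇒((V+V+V))⇒((x+V+V))⇒((x+x+V))⇒((x+x+x))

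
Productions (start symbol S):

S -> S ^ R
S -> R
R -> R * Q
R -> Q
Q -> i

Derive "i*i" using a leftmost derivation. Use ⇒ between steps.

S ⇒ R ⇒ R*Q ⇒ Q*Q ⇒ i*Q ⇒ i*i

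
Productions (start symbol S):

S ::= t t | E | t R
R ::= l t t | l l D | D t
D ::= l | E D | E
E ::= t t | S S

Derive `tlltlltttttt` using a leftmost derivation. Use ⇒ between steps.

S ⇒ E ⇒ SS ⇒ tRS ⇒ tllDS ⇒ tllES ⇒ tllSSS ⇒ tlltRSS ⇒ tlltllDSS ⇒ tlltllESS ⇒ tlltllttSS ⇒ tlltllttttS ⇒ tlltlltttttt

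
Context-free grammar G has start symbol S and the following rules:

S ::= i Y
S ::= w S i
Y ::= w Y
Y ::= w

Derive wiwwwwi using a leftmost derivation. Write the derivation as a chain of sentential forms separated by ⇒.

S⇒wSi⇒wiYi⇒wiwYi⇒wiwwYi⇒wiwwwYi⇒wiwwwwi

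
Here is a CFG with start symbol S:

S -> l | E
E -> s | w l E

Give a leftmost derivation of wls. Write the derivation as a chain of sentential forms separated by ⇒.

S ⇒ E   [S -> E]
E ⇒ wlE   [E -> w l E]
wlE ⇒ wls   [E -> s]

S ⇒ E ⇒ wlE ⇒ wls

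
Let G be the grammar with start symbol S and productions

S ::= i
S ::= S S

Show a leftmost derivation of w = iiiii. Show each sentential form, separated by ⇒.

S ⇒ SS   [S ::= S S]
SS ⇒ SSS   [S ::= S S]
SSS ⇒ iSS   [S ::= i]
iSS ⇒ iSSS   [S ::= S S]
iSSS ⇒ iiSS   [S ::= i]
iiSS ⇒ iiSSS   [S ::= S S]
iiSSS ⇒ iiiSS   [S ::= i]
iiiSS ⇒ iiiiS   [S ::= i]
iiiiS ⇒ iiiii   [S ::= i]

S⇒SS⇒SSS⇒iSS⇒iSSS⇒iiSS⇒iiSSS⇒iiiSS⇒iiiiS⇒iiiii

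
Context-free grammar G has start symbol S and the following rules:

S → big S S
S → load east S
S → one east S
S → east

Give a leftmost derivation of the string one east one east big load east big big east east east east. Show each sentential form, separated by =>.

S => one east S => one east one east S => one east one east big S S => one east one east big load east S S => one east one east big load east big S S S => one east one east big load east big big S S S S => one east one east big load east big big east S S S => one east one east big load east big big east east S S => one east one east big load east big big east east east S => one east one east big load east big big east east east east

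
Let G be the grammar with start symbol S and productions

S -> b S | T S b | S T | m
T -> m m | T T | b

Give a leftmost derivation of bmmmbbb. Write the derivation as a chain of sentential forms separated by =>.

S => TSb => bSb => bSTb => bmTb => bmTTb => bmTTTb => bmmmTTb => bmmmbTb => bmmmbbb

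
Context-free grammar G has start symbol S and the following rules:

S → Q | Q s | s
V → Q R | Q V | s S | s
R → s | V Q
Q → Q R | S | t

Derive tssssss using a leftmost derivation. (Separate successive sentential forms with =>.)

S => Qs => QRs => QRRs => QRRRs => SRRRs => QsRRRs => QRsRRRs => tRsRRRs => tssRRRs => tsssRRs => tssssRs => tssssss

S => Qs   [S → Q s]
Qs => QRs   [Q → Q R]
QRs => QRRs   [Q → Q R]
QRRs => QRRRs   [Q → Q R]
QRRRs => SRRRs   [Q → S]
SRRRs => QsRRRs   [S → Q s]
QsRRRs => QRsRRRs   [Q → Q R]
QRsRRRs => tRsRRRs   [Q → t]
tRsRRRs => tssRRRs   [R → s]
tssRRRs => tsssRRs   [R → s]
tsssRRs => tssssRs   [R → s]
tssssRs => tssssss   [R → s]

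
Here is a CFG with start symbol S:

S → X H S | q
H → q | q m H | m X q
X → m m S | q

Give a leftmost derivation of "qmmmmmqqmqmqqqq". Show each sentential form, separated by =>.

S => XHS => qHS => qmXqS => qmmmSqS => qmmmXHSqS => qmmmmmSHSqS => qmmmmmqHSqS => qmmmmmqqmHSqS => qmmmmmqqmqmHSqS => qmmmmmqqmqmqSqS => qmmmmmqqmqmqqqS => qmmmmmqqmqmqqqq

S => XHS   [S → X H S]
XHS => qHS   [X → q]
qHS => qmXqS   [H → m X q]
qmXqS => qmmmSqS   [X → m m S]
qmmmSqS => qmmmXHSqS   [S → X H S]
qmmmXHSqS => qmmmmmSHSqS   [X → m m S]
qmmmmmSHSqS => qmmmmmqHSqS   [S → q]
qmmmmmqHSqS => qmmmmmqqmHSqS   [H → q m H]
qmmmmmqqmHSqS => qmmmmmqqmqmHSqS   [H → q m H]
qmmmmmqqmqmHSqS => qmmmmmqqmqmqSqS   [H → q]
qmmmmmqqmqmqSqS => qmmmmmqqmqmqqqS   [S → q]
qmmmmmqqmqmqqqS => qmmmmmqqmqmqqqq   [S → q]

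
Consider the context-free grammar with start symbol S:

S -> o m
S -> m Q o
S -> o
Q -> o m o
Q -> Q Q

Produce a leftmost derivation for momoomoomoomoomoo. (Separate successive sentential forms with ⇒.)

S ⇒ mQo   [S -> m Q o]
mQo ⇒ mQQo   [Q -> Q Q]
mQQo ⇒ mQQQo   [Q -> Q Q]
mQQQo ⇒ mQQQQo   [Q -> Q Q]
mQQQQo ⇒ mQQQQQo   [Q -> Q Q]
mQQQQQo ⇒ momoQQQQo   [Q -> o m o]
momoQQQQo ⇒ momoomoQQQo   [Q -> o m o]
momoomoQQQo ⇒ momoomoomoQQo   [Q -> o m o]
momoomoomoQQo ⇒ momoomoomoomoQo   [Q -> o m o]
momoomoomoomoQo ⇒ momoomoomoomoomoo   [Q -> o m o]

S⇒mQo⇒mQQo⇒mQQQo⇒mQQQQo⇒mQQQQQo⇒momoQQQQo⇒momoomoQQQo⇒momoomoomoQQo⇒momoomoomoomoQo⇒momoomoomoomoomoo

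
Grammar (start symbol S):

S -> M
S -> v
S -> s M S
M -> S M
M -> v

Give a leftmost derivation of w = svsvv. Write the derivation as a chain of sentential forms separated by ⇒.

S⇒sMS⇒svS⇒svsMS⇒svsvS⇒svsvv

S ⇒ sMS   [S -> s M S]
sMS ⇒ svS   [M -> v]
svS ⇒ svsMS   [S -> s M S]
svsMS ⇒ svsvS   [M -> v]
svsvS ⇒ svsvv   [S -> v]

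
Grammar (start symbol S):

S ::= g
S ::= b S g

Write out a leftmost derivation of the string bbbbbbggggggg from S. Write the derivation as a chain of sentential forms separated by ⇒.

S⇒bSg⇒bbSgg⇒bbbSggg⇒bbbbSgggg⇒bbbbbSggggg⇒bbbbbbSgggggg⇒bbbbbbggggggg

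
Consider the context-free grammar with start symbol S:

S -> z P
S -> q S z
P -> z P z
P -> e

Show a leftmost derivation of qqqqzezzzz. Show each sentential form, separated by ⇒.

S ⇒ qSz   [S -> q S z]
qSz ⇒ qqSzz   [S -> q S z]
qqSzz ⇒ qqqSzzz   [S -> q S z]
qqqSzzz ⇒ qqqqSzzzz   [S -> q S z]
qqqqSzzzz ⇒ qqqqzPzzzz   [S -> z P]
qqqqzPzzzz ⇒ qqqqzezzzz   [P -> e]

S ⇒ qSz ⇒ qqSzz ⇒ qqqSzzz ⇒ qqqqSzzzz ⇒ qqqqzPzzzz ⇒ qqqqzezzzz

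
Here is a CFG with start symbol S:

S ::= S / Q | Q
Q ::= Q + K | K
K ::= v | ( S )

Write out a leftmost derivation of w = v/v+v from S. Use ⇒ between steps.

S ⇒ S/Q ⇒ Q/Q ⇒ K/Q ⇒ v/Q ⇒ v/Q+K ⇒ v/K+K ⇒ v/v+K ⇒ v/v+v

S ⇒ S/Q   [S ::= S / Q]
S/Q ⇒ Q/Q   [S ::= Q]
Q/Q ⇒ K/Q   [Q ::= K]
K/Q ⇒ v/Q   [K ::= v]
v/Q ⇒ v/Q+K   [Q ::= Q + K]
v/Q+K ⇒ v/K+K   [Q ::= K]
v/K+K ⇒ v/v+K   [K ::= v]
v/v+K ⇒ v/v+v   [K ::= v]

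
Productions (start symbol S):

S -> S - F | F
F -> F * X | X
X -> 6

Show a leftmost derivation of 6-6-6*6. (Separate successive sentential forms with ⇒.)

S ⇒ S-F ⇒ S-F-F ⇒ F-F-F ⇒ X-F-F ⇒ 6-F-F ⇒ 6-X-F ⇒ 6-6-F ⇒ 6-6-F*X ⇒ 6-6-X*X ⇒ 6-6-6*X ⇒ 6-6-6*6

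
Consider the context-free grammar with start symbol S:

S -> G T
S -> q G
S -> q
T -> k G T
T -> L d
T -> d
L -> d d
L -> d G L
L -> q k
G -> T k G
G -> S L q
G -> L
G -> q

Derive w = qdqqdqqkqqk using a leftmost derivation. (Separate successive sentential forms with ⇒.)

S ⇒ qG ⇒ qL ⇒ qdGL ⇒ qdSLqL ⇒ qdqGLqL ⇒ qdqqLqL ⇒ qdqqdGLqL ⇒ qdqqdqLqL ⇒ qdqqdqqkqL ⇒ qdqqdqqkqqk

S ⇒ qG   [S -> q G]
qG ⇒ qL   [G -> L]
qL ⇒ qdGL   [L -> d G L]
qdGL ⇒ qdSLqL   [G -> S L q]
qdSLqL ⇒ qdqGLqL   [S -> q G]
qdqGLqL ⇒ qdqqLqL   [G -> q]
qdqqLqL ⇒ qdqqdGLqL   [L -> d G L]
qdqqdGLqL ⇒ qdqqdqLqL   [G -> q]
qdqqdqLqL ⇒ qdqqdqqkqL   [L -> q k]
qdqqdqqkqL ⇒ qdqqdqqkqqk   [L -> q k]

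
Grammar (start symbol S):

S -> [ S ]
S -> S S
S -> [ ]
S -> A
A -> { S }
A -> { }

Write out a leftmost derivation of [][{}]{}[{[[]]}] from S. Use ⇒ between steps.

S ⇒ SS ⇒ SSS ⇒ []SS ⇒ [][S]S ⇒ [][A]S ⇒ [][{}]S ⇒ [][{}]SS ⇒ [][{}]AS ⇒ [][{}]{}S ⇒ [][{}]{}[S] ⇒ [][{}]{}[A] ⇒ [][{}]{}[{S}] ⇒ [][{}]{}[{[S]}] ⇒ [][{}]{}[{[[]]}]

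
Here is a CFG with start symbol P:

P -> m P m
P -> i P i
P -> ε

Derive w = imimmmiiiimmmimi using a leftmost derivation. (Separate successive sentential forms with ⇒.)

P ⇒ iPi ⇒ imPmi ⇒ imiPimi ⇒ imimPmimi ⇒ imimmPmmimi ⇒ imimmmPmmmimi ⇒ imimmmiPimmmimi ⇒ imimmmiiPiimmmimi ⇒ imimmmiiiimmmimi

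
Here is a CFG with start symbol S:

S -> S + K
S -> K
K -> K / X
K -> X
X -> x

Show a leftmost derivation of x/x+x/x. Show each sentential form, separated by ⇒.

S ⇒ S+K   [S -> S + K]
S+K ⇒ K+K   [S -> K]
K+K ⇒ K/X+K   [K -> K / X]
K/X+K ⇒ X/X+K   [K -> X]
X/X+K ⇒ x/X+K   [X -> x]
x/X+K ⇒ x/x+K   [X -> x]
x/x+K ⇒ x/x+K/X   [K -> K / X]
x/x+K/X ⇒ x/x+X/X   [K -> X]
x/x+X/X ⇒ x/x+x/X   [X -> x]
x/x+x/X ⇒ x/x+x/x   [X -> x]

S ⇒ S+K ⇒ K+K ⇒ K/X+K ⇒ X/X+K ⇒ x/X+K ⇒ x/x+K ⇒ x/x+K/X ⇒ x/x+X/X ⇒ x/x+x/X ⇒ x/x+x/x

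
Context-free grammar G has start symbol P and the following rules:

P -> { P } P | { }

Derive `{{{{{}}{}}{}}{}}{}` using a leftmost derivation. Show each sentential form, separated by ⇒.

P ⇒ {P}P ⇒ {{P}P}P ⇒ {{{P}P}P}P ⇒ {{{{P}P}P}P}P ⇒ {{{{{}}P}P}P}P ⇒ {{{{{}}{}}P}P}P ⇒ {{{{{}}{}}{}}P}P ⇒ {{{{{}}{}}{}}{}}P ⇒ {{{{{}}{}}{}}{}}{}

P ⇒ {P}P   [P -> { P } P]
{P}P ⇒ {{P}P}P   [P -> { P } P]
{{P}P}P ⇒ {{{P}P}P}P   [P -> { P } P]
{{{P}P}P}P ⇒ {{{{P}P}P}P}P   [P -> { P } P]
{{{{P}P}P}P}P ⇒ {{{{{}}P}P}P}P   [P -> { }]
{{{{{}}P}P}P}P ⇒ {{{{{}}{}}P}P}P   [P -> { }]
{{{{{}}{}}P}P}P ⇒ {{{{{}}{}}{}}P}P   [P -> { }]
{{{{{}}{}}{}}P}P ⇒ {{{{{}}{}}{}}{}}P   [P -> { }]
{{{{{}}{}}{}}{}}P ⇒ {{{{{}}{}}{}}{}}{}   [P -> { }]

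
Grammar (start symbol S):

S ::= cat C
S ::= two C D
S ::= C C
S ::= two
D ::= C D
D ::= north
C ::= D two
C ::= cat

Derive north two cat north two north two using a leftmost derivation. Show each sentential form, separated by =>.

S => C C => D two C => north two C => north two D two => north two C D two => north two D two D two => north two C D two D two => north two cat D two D two => north two cat north two D two => north two cat north two north two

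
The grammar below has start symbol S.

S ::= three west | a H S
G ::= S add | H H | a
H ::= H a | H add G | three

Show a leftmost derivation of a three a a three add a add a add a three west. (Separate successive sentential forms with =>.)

S => a H S => a H a S => a three a S => a three a a H S => a three a a H add G S => a three a a H add G add G S => a three a a H add G add G add G S => a three a a three add G add G add G S => a three a a three add a add G add G S => a three a a three add a add a add G S => a three a a three add a add a add a S => a three a a three add a add a add a three west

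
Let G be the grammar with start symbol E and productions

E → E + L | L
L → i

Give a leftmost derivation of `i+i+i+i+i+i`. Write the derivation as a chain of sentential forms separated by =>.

E=>E+L=>E+L+L=>E+L+L+L=>E+L+L+L+L=>E+L+L+L+L+L=>L+L+L+L+L+L=>i+L+L+L+L+L=>i+i+L+L+L+L=>i+i+i+L+L+L=>i+i+i+i+L+L=>i+i+i+i+i+L=>i+i+i+i+i+i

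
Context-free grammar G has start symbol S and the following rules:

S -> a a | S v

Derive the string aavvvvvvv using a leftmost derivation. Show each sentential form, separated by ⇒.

S ⇒ Sv   [S -> S v]
Sv ⇒ Svv   [S -> S v]
Svv ⇒ Svvv   [S -> S v]
Svvv ⇒ Svvvv   [S -> S v]
Svvvv ⇒ Svvvvv   [S -> S v]
Svvvvv ⇒ Svvvvvv   [S -> S v]
Svvvvvv ⇒ Svvvvvvv   [S -> S v]
Svvvvvvv ⇒ aavvvvvvv   [S -> a a]

S ⇒ Sv ⇒ Svv ⇒ Svvv ⇒ Svvvv ⇒ Svvvvv ⇒ Svvvvvv ⇒ Svvvvvvv ⇒ aavvvvvvv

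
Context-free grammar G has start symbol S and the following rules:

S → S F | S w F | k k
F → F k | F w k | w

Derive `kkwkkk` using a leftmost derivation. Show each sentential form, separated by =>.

S=>SF=>kkF=>kkFk=>kkFkk=>kkFkkk=>kkwkkk

S => SF   [S → S F]
SF => kkF   [S → k k]
kkF => kkFk   [F → F k]
kkFk => kkFkk   [F → F k]
kkFkk => kkFkkk   [F → F k]
kkFkkk => kkwkkk   [F → w]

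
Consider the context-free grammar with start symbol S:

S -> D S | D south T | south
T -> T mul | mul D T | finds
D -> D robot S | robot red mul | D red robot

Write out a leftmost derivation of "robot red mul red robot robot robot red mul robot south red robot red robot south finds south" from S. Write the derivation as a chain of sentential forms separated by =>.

S => D S   [S -> D S]
D S => D robot S S   [D -> D robot S]
D robot S S => D red robot robot S S   [D -> D red robot]
D red robot robot S S => robot red mul red robot robot S S   [D -> robot red mul]
robot red mul red robot robot S S => robot red mul red robot robot D south T S   [S -> D south T]
robot red mul red robot robot D south T S => robot red mul red robot robot D red robot south T S   [D -> D red robot]
robot red mul red robot robot D red robot south T S => robot red mul red robot robot D red robot red robot south T S   [D -> D red robot]
robot red mul red robot robot D red robot red robot south T S => robot red mul red robot robot D robot S red robot red robot south T S   [D -> D robot S]
robot red mul red robot robot D robot S red robot red robot south T S => robot red mul red robot robot robot red mul robot S red robot red robot south T S   [D -> robot red mul]
robot red mul red robot robot robot red mul robot S red robot red robot south T S => robot red mul red robot robot robot red mul robot south red robot red robot south T S   [S -> south]
robot red mul red robot robot robot red mul robot south red robot red robot south T S => robot red mul red robot robot robot red mul robot south red robot red robot south finds S   [T -> finds]
robot red mul red robot robot robot red mul robot south red robot red robot south finds S => robot red mul red robot robot robot red mul robot south red robot red robot south finds south   [S -> south]

S => D S => D robot S S => D red robot robot S S => robot red mul red robot robot S S => robot red mul red robot robot D south T S => robot red mul red robot robot D red robot south T S => robot red mul red robot robot D red robot red robot south T S => robot red mul red robot robot D robot S red robot red robot south T S => robot red mul red robot robot robot red mul robot S red robot red robot south T S => robot red mul red robot robot robot red mul robot south red robot red robot south T S => robot red mul red robot robot robot red mul robot south red robot red robot south finds S => robot red mul red robot robot robot red mul robot south red robot red robot south finds south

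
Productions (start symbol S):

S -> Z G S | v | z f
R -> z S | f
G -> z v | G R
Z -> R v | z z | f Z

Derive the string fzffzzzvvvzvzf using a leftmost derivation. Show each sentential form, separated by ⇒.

S ⇒ ZGS ⇒ fZGS ⇒ fRvGS ⇒ fzSvGS ⇒ fzZGSvGS ⇒ fzfZGSvGS ⇒ fzffZGSvGS ⇒ fzffzzGSvGS ⇒ fzffzzzvSvGS ⇒ fzffzzzvvvGS ⇒ fzffzzzvvvzvS ⇒ fzffzzzvvvzvzf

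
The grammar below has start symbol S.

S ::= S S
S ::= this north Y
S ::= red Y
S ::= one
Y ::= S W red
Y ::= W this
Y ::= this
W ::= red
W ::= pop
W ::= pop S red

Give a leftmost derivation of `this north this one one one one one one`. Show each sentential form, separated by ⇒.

S ⇒ S S ⇒ S S S ⇒ S S S S ⇒ this north Y S S S ⇒ this north this S S S ⇒ this north this S S S S ⇒ this north this one S S S ⇒ this north this one S S S S ⇒ this north this one S S S S S ⇒ this north this one one S S S S ⇒ this north this one one one S S S ⇒ this north this one one one one S S ⇒ this north this one one one one one S ⇒ this north this one one one one one one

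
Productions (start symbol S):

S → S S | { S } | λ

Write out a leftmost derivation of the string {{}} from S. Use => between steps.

S => {S} => {SS} => {SSS} => {SSSS} => {{S}SSS} => {{}SSS} => {{}SS} => {{}S} => {{}}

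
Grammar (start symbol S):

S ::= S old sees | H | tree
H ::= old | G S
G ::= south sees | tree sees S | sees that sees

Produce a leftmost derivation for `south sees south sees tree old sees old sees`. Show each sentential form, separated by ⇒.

S ⇒ H ⇒ G S ⇒ south sees S ⇒ south sees S old sees ⇒ south sees S old sees old sees ⇒ south sees H old sees old sees ⇒ south sees G S old sees old sees ⇒ south sees south sees S old sees old sees ⇒ south sees south sees tree old sees old sees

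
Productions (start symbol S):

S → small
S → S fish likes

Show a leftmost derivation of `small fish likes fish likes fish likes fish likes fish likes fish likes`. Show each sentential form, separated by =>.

S => S fish likes   [S → S fish likes]
S fish likes => S fish likes fish likes   [S → S fish likes]
S fish likes fish likes => S fish likes fish likes fish likes   [S → S fish likes]
S fish likes fish likes fish likes => S fish likes fish likes fish likes fish likes   [S → S fish likes]
S fish likes fish likes fish likes fish likes => S fish likes fish likes fish likes fish likes fish likes   [S → S fish likes]
S fish likes fish likes fish likes fish likes fish likes => S fish likes fish likes fish likes fish likes fish likes fish likes   [S → S fish likes]
S fish likes fish likes fish likes fish likes fish likes fish likes => small fish likes fish likes fish likes fish likes fish likes fish likes   [S → small]

S => S fish likes => S fish likes fish likes => S fish likes fish likes fish likes => S fish likes fish likes fish likes fish likes => S fish likes fish likes fish likes fish likes fish likes => S fish likes fish likes fish likes fish likes fish likes fish likes => small fish likes fish likes fish likes fish likes fish likes fish likes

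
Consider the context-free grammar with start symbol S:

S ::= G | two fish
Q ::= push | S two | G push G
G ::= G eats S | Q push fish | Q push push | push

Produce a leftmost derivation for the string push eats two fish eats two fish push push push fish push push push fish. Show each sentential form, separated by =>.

S => G => Q push fish => G push G push fish => Q push fish push G push fish => G push G push fish push G push fish => G eats S push G push fish push G push fish => G eats S eats S push G push fish push G push fish => push eats S eats S push G push fish push G push fish => push eats two fish eats S push G push fish push G push fish => push eats two fish eats two fish push G push fish push G push fish => push eats two fish eats two fish push push push fish push G push fish => push eats two fish eats two fish push push push fish push push push fish

S => G   [S ::= G]
G => Q push fish   [G ::= Q push fish]
Q push fish => G push G push fish   [Q ::= G push G]
G push G push fish => Q push fish push G push fish   [G ::= Q push fish]
Q push fish push G push fish => G push G push fish push G push fish   [Q ::= G push G]
G push G push fish push G push fish => G eats S push G push fish push G push fish   [G ::= G eats S]
G eats S push G push fish push G push fish => G eats S eats S push G push fish push G push fish   [G ::= G eats S]
G eats S eats S push G push fish push G push fish => push eats S eats S push G push fish push G push fish   [G ::= push]
push eats S eats S push G push fish push G push fish => push eats two fish eats S push G push fish push G push fish   [S ::= two fish]
push eats two fish eats S push G push fish push G push fish => push eats two fish eats two fish push G push fish push G push fish   [S ::= two fish]
push eats two fish eats two fish push G push fish push G push fish => push eats two fish eats two fish push push push fish push G push fish   [G ::= push]
push eats two fish eats two fish push push push fish push G push fish => push eats two fish eats two fish push push push fish push push push fish   [G ::= push]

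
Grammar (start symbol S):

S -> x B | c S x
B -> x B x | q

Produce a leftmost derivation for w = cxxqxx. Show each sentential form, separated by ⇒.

S ⇒ cSx ⇒ cxBx ⇒ cxxBxx ⇒ cxxqxx

S ⇒ cSx   [S -> c S x]
cSx ⇒ cxBx   [S -> x B]
cxBx ⇒ cxxBxx   [B -> x B x]
cxxBxx ⇒ cxxqxx   [B -> q]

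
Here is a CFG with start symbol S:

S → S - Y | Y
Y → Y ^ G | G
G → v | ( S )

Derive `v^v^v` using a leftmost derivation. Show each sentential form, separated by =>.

S => Y => Y^G => Y^G^G => G^G^G => v^G^G => v^v^G => v^v^v

S => Y   [S → Y]
Y => Y^G   [Y → Y ^ G]
Y^G => Y^G^G   [Y → Y ^ G]
Y^G^G => G^G^G   [Y → G]
G^G^G => v^G^G   [G → v]
v^G^G => v^v^G   [G → v]
v^v^G => v^v^v   [G → v]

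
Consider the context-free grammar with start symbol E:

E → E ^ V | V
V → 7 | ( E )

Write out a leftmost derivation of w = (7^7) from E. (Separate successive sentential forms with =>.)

E => V => (E) => (E^V) => (V^V) => (7^V) => (7^7)

E => V   [E → V]
V => (E)   [V → ( E )]
(E) => (E^V)   [E → E ^ V]
(E^V) => (V^V)   [E → V]
(V^V) => (7^V)   [V → 7]
(7^V) => (7^7)   [V → 7]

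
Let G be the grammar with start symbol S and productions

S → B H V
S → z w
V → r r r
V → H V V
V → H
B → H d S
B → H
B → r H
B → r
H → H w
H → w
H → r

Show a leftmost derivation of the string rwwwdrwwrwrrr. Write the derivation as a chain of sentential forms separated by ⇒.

S ⇒ BHV ⇒ HdSHV ⇒ HwdSHV ⇒ HwwdSHV ⇒ HwwwdSHV ⇒ rwwwdSHV ⇒ rwwwdBHVHV ⇒ rwwwdrHVHV ⇒ rwwwdrwVHV ⇒ rwwwdrwHHV ⇒ rwwwdrwwHV ⇒ rwwwdrwwHwV ⇒ rwwwdrwwrwV ⇒ rwwwdrwwrwrrr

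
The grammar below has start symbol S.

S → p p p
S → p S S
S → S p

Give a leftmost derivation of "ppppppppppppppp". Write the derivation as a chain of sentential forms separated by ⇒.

S ⇒ Sp ⇒ Spp ⇒ pSSpp ⇒ ppSSSpp ⇒ ppSpSSpp ⇒ ppSppSSpp ⇒ pppppppSSpp ⇒ ppppppppppSpp ⇒ ppppppppppppppp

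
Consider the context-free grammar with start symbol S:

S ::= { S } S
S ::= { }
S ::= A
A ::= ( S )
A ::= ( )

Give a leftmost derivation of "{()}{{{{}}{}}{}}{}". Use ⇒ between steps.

S⇒{S}S⇒{A}S⇒{()}S⇒{()}{S}S⇒{()}{{S}S}S⇒{()}{{{S}S}S}S⇒{()}{{{{}}S}S}S⇒{()}{{{{}}{}}S}S⇒{()}{{{{}}{}}{}}S⇒{()}{{{{}}{}}{}}{}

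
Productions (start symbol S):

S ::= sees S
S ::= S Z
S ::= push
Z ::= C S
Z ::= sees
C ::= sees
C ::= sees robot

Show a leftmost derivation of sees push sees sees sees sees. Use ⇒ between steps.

S ⇒ sees S ⇒ sees S Z ⇒ sees S Z Z ⇒ sees S Z Z Z ⇒ sees S Z Z Z Z ⇒ sees push Z Z Z Z ⇒ sees push sees Z Z Z ⇒ sees push sees sees Z Z ⇒ sees push sees sees sees Z ⇒ sees push sees sees sees sees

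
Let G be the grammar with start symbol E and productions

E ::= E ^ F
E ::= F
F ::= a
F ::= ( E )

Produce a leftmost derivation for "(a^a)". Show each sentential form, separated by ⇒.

E⇒F⇒(E)⇒(E^F)⇒(F^F)⇒(a^F)⇒(a^a)

E ⇒ F   [E ::= F]
F ⇒ (E)   [F ::= ( E )]
(E) ⇒ (E^F)   [E ::= E ^ F]
(E^F) ⇒ (F^F)   [E ::= F]
(F^F) ⇒ (a^F)   [F ::= a]
(a^F) ⇒ (a^a)   [F ::= a]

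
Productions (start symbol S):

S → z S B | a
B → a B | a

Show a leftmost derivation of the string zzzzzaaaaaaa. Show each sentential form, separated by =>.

S => zSB => zzSBB => zzzSBBB => zzzzSBBBB => zzzzzSBBBBB => zzzzzaBBBBB => zzzzzaaBBBB => zzzzzaaaBBBB => zzzzzaaaaBBB => zzzzzaaaaaBB => zzzzzaaaaaaB => zzzzzaaaaaaa

S => zSB   [S → z S B]
zSB => zzSBB   [S → z S B]
zzSBB => zzzSBBB   [S → z S B]
zzzSBBB => zzzzSBBBB   [S → z S B]
zzzzSBBBB => zzzzzSBBBBB   [S → z S B]
zzzzzSBBBBB => zzzzzaBBBBB   [S → a]
zzzzzaBBBBB => zzzzzaaBBBB   [B → a]
zzzzzaaBBBB => zzzzzaaaBBBB   [B → a B]
zzzzzaaaBBBB => zzzzzaaaaBBB   [B → a]
zzzzzaaaaBBB => zzzzzaaaaaBB   [B → a]
zzzzzaaaaaBB => zzzzzaaaaaaB   [B → a]
zzzzzaaaaaaB => zzzzzaaaaaaa   [B → a]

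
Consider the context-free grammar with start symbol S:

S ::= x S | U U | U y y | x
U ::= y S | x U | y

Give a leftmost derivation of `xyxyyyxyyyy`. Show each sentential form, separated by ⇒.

S ⇒ Uyy ⇒ xUyy ⇒ xySyy ⇒ xyUyyyy ⇒ xyxUyyyy ⇒ xyxySyyyy ⇒ xyxyUUyyyy ⇒ xyxyyUyyyy ⇒ xyxyyySyyyy ⇒ xyxyyyxyyyy

S ⇒ Uyy   [S ::= U y y]
Uyy ⇒ xUyy   [U ::= x U]
xUyy ⇒ xySyy   [U ::= y S]
xySyy ⇒ xyUyyyy   [S ::= U y y]
xyUyyyy ⇒ xyxUyyyy   [U ::= x U]
xyxUyyyy ⇒ xyxySyyyy   [U ::= y S]
xyxySyyyy ⇒ xyxyUUyyyy   [S ::= U U]
xyxyUUyyyy ⇒ xyxyyUyyyy   [U ::= y]
xyxyyUyyyy ⇒ xyxyyySyyyy   [U ::= y S]
xyxyyySyyyy ⇒ xyxyyyxyyyy   [S ::= x]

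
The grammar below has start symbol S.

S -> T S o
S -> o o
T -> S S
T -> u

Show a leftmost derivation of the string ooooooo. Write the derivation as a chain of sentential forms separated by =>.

S => TSo   [S -> T S o]
TSo => SSSo   [T -> S S]
SSSo => ooSSo   [S -> o o]
ooSSo => ooooSo   [S -> o o]
ooooSo => ooooooo   [S -> o o]

S=>TSo=>SSSo=>ooSSo=>ooooSo=>ooooooo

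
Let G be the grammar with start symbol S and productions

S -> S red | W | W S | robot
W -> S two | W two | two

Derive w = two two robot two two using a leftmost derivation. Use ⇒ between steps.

S ⇒ W ⇒ S two ⇒ W S two ⇒ two S two ⇒ two W two ⇒ two S two two ⇒ two W S two two ⇒ two two S two two ⇒ two two robot two two

S ⇒ W   [S -> W]
W ⇒ S two   [W -> S two]
S two ⇒ W S two   [S -> W S]
W S two ⇒ two S two   [W -> two]
two S two ⇒ two W two   [S -> W]
two W two ⇒ two S two two   [W -> S two]
two S two two ⇒ two W S two two   [S -> W S]
two W S two two ⇒ two two S two two   [W -> two]
two two S two two ⇒ two two robot two two   [S -> robot]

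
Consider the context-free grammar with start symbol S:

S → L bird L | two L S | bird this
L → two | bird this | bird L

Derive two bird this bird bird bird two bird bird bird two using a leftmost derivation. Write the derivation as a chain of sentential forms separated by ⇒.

S ⇒ two L S   [S → two L S]
two L S ⇒ two bird this S   [L → bird this]
two bird this S ⇒ two bird this L bird L   [S → L bird L]
two bird this L bird L ⇒ two bird this bird L bird L   [L → bird L]
two bird this bird L bird L ⇒ two bird this bird bird L bird L   [L → bird L]
two bird this bird bird L bird L ⇒ two bird this bird bird bird L bird L   [L → bird L]
two bird this bird bird bird L bird L ⇒ two bird this bird bird bird two bird L   [L → two]
two bird this bird bird bird two bird L ⇒ two bird this bird bird bird two bird bird L   [L → bird L]
two bird this bird bird bird two bird bird L ⇒ two bird this bird bird bird two bird bird bird L   [L → bird L]
two bird this bird bird bird two bird bird bird L ⇒ two bird this bird bird bird two bird bird bird two   [L → two]

S ⇒ two L S ⇒ two bird this S ⇒ two bird this L bird L ⇒ two bird this bird L bird L ⇒ two bird this bird bird L bird L ⇒ two bird this bird bird bird L bird L ⇒ two bird this bird bird bird two bird L ⇒ two bird this bird bird bird two bird bird L ⇒ two bird this bird bird bird two bird bird bird L ⇒ two bird this bird bird bird two bird bird bird two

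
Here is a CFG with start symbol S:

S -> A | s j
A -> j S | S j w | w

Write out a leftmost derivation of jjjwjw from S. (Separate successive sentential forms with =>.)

S=>A=>jS=>jA=>jjS=>jjA=>jjjS=>jjjA=>jjjSjw=>jjjAjw=>jjjwjw

S => A   [S -> A]
A => jS   [A -> j S]
jS => jA   [S -> A]
jA => jjS   [A -> j S]
jjS => jjA   [S -> A]
jjA => jjjS   [A -> j S]
jjjS => jjjA   [S -> A]
jjjA => jjjSjw   [A -> S j w]
jjjSjw => jjjAjw   [S -> A]
jjjAjw => jjjwjw   [A -> w]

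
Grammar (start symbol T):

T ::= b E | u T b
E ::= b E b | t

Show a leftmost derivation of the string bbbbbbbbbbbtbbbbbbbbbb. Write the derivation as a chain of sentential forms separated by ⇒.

T ⇒ bE ⇒ bbEb ⇒ bbbEbb ⇒ bbbbEbbb ⇒ bbbbbEbbbb ⇒ bbbbbbEbbbbb ⇒ bbbbbbbEbbbbbb ⇒ bbbbbbbbEbbbbbbb ⇒ bbbbbbbbbEbbbbbbbb ⇒ bbbbbbbbbbEbbbbbbbbb ⇒ bbbbbbbbbbbEbbbbbbbbbb ⇒ bbbbbbbbbbbtbbbbbbbbbb

T ⇒ bE   [T ::= b E]
bE ⇒ bbEb   [E ::= b E b]
bbEb ⇒ bbbEbb   [E ::= b E b]
bbbEbb ⇒ bbbbEbbb   [E ::= b E b]
bbbbEbbb ⇒ bbbbbEbbbb   [E ::= b E b]
bbbbbEbbbb ⇒ bbbbbbEbbbbb   [E ::= b E b]
bbbbbbEbbbbb ⇒ bbbbbbbEbbbbbb   [E ::= b E b]
bbbbbbbEbbbbbb ⇒ bbbbbbbbEbbbbbbb   [E ::= b E b]
bbbbbbbbEbbbbbbb ⇒ bbbbbbbbbEbbbbbbbb   [E ::= b E b]
bbbbbbbbbEbbbbbbbb ⇒ bbbbbbbbbbEbbbbbbbbb   [E ::= b E b]
bbbbbbbbbbEbbbbbbbbb ⇒ bbbbbbbbbbbEbbbbbbbbbb   [E ::= b E b]
bbbbbbbbbbbEbbbbbbbbbb ⇒ bbbbbbbbbbbtbbbbbbbbbb   [E ::= t]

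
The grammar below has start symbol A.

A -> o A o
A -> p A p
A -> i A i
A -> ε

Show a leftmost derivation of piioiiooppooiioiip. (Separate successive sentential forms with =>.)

A => pAp => piAip => piiAiip => piioAoiip => piioiAioiip => piioiiAiioiip => piioiioAoiioiip => piioiiooAooiioiip => piioiioopApooiioiip => piioiiooppooiioiip

A => pAp   [A -> p A p]
pAp => piAip   [A -> i A i]
piAip => piiAiip   [A -> i A i]
piiAiip => piioAoiip   [A -> o A o]
piioAoiip => piioiAioiip   [A -> i A i]
piioiAioiip => piioiiAiioiip   [A -> i A i]
piioiiAiioiip => piioiioAoiioiip   [A -> o A o]
piioiioAoiioiip => piioiiooAooiioiip   [A -> o A o]
piioiiooAooiioiip => piioiioopApooiioiip   [A -> p A p]
piioiioopApooiioiip => piioiiooppooiioiip   [A -> ε]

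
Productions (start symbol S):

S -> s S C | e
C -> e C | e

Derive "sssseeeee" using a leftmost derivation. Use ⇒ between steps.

S ⇒ sSC ⇒ ssSCC ⇒ sssSCCC ⇒ ssssSCCCC ⇒ sssseCCCC ⇒ sssseeCCC ⇒ sssseeeCC ⇒ sssseeeeC ⇒ sssseeeee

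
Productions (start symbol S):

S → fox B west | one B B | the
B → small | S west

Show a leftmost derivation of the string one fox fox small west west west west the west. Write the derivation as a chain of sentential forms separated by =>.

S => one B B   [S → one B B]
one B B => one S west B   [B → S west]
one S west B => one fox B west west B   [S → fox B west]
one fox B west west B => one fox S west west west B   [B → S west]
one fox S west west west B => one fox fox B west west west west B   [S → fox B west]
one fox fox B west west west west B => one fox fox small west west west west B   [B → small]
one fox fox small west west west west B => one fox fox small west west west west S west   [B → S west]
one fox fox small west west west west S west => one fox fox small west west west west the west   [S → the]

S => one B B => one S west B => one fox B west west B => one fox S west west west B => one fox fox B west west west west B => one fox fox small west west west west B => one fox fox small west west west west S west => one fox fox small west west west west the west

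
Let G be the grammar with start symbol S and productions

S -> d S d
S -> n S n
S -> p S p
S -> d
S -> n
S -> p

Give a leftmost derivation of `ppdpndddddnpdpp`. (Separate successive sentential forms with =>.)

S=>pSp=>ppSpp=>ppdSdpp=>ppdpSpdpp=>ppdpnSnpdpp=>ppdpndSdnpdpp=>ppdpnddSddnpdpp=>ppdpndddddnpdpp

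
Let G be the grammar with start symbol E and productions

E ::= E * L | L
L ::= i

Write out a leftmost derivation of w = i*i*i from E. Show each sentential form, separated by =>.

E => E*L   [E ::= E * L]
E*L => E*L*L   [E ::= E * L]
E*L*L => L*L*L   [E ::= L]
L*L*L => i*L*L   [L ::= i]
i*L*L => i*i*L   [L ::= i]
i*i*L => i*i*i   [L ::= i]

E=>E*L=>E*L*L=>L*L*L=>i*L*L=>i*i*L=>i*i*i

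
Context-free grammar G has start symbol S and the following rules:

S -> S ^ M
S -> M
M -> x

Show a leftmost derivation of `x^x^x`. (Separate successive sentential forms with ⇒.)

S⇒S^M⇒S^M^M⇒M^M^M⇒x^M^M⇒x^x^M⇒x^x^x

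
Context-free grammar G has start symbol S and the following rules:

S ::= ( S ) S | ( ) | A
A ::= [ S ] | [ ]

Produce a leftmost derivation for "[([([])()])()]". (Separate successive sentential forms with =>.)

S => A   [S ::= A]
A => [S]   [A ::= [ S ]]
[S] => [(S)S]   [S ::= ( S ) S]
[(S)S] => [(A)S]   [S ::= A]
[(A)S] => [([S])S]   [A ::= [ S ]]
[([S])S] => [([(S)S])S]   [S ::= ( S ) S]
[([(S)S])S] => [([(A)S])S]   [S ::= A]
[([(A)S])S] => [([([])S])S]   [A ::= [ ]]
[([([])S])S] => [([([])()])S]   [S ::= ( )]
[([([])()])S] => [([([])()])()]   [S ::= ( )]

S => A => [S] => [(S)S] => [(A)S] => [([S])S] => [([(S)S])S] => [([(A)S])S] => [([([])S])S] => [([([])()])S] => [([([])()])()]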